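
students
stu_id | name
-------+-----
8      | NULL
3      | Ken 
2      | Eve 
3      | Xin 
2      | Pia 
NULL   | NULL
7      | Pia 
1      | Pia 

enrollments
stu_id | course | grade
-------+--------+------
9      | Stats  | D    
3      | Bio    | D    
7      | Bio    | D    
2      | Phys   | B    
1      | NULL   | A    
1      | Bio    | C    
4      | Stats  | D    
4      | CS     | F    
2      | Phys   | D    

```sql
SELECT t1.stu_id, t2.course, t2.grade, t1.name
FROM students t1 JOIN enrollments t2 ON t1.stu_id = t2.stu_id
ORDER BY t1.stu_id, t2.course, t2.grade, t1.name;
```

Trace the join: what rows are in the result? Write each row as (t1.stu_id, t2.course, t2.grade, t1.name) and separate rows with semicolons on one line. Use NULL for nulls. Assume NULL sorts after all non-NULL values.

(1, Bio, C, Pia); (1, NULL, A, Pia); (2, Phys, B, Eve); (2, Phys, B, Pia); (2, Phys, D, Eve); (2, Phys, D, Pia); (3, Bio, D, Ken); (3, Bio, D, Xin); (7, Bio, D, Pia)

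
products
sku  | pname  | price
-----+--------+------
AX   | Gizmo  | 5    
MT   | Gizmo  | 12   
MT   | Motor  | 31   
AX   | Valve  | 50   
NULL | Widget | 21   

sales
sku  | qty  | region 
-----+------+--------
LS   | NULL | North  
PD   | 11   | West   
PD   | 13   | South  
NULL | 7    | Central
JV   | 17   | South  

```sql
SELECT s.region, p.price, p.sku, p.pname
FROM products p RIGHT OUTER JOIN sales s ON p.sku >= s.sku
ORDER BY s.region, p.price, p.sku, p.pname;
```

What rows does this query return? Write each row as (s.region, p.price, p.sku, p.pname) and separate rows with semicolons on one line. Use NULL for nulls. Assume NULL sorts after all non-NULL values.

(Central, NULL, NULL, NULL); (North, 12, MT, Gizmo); (North, 31, MT, Motor); (South, 12, MT, Gizmo); (South, 31, MT, Motor); (South, NULL, NULL, NULL); (West, NULL, NULL, NULL)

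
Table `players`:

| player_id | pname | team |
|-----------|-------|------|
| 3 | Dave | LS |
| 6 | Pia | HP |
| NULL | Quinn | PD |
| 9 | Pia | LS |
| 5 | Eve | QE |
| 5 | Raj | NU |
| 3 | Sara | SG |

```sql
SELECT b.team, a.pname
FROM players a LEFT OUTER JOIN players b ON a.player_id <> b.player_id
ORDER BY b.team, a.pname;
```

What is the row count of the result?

27

LEFT JOIN keeps every row from `players a`; unmatched rows get NULL for `players b`'s columns.
Matching on a.player_id <> b.player_id. A NULL in a compared column never satisfies the condition.
Matched pairs: 26; unmatched a rows kept: 1.
Total: 26 matched + 1 padded = 27 rows.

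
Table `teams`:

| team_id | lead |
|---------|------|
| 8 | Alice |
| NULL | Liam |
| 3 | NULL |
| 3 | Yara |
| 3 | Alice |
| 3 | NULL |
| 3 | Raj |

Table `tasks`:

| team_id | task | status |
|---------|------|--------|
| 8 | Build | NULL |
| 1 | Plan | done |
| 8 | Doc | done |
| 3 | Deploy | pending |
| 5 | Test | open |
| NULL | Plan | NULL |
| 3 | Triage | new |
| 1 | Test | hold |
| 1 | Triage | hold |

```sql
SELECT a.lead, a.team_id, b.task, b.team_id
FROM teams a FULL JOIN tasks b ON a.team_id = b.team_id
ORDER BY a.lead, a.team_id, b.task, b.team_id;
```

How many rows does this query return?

18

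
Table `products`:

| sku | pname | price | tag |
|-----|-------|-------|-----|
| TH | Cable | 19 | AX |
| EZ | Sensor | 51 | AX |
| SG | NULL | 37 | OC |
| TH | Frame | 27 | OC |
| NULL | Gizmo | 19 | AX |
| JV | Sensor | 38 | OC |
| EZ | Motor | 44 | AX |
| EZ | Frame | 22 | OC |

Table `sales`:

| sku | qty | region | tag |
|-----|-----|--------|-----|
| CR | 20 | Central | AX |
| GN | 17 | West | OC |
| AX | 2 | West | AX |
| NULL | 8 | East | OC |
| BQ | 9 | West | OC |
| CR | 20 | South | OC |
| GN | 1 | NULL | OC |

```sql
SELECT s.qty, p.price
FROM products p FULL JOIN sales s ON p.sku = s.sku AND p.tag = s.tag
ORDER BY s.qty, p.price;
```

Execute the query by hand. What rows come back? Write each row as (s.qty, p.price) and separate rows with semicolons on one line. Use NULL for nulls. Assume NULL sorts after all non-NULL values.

FULL OUTER JOIN keeps every row from both sides; unmatched rows get NULL for the other side's columns.
Matching on p.sku = s.sku AND p.tag = s.tag. A NULL in a compared column never satisfies the condition.
Matched pairs: 0; unmatched p rows kept: 8; unmatched s rows kept: 7.

(1, NULL); (2, NULL); (8, NULL); (9, NULL); (17, NULL); (20, NULL); (20, NULL); (NULL, 19); (NULL, 19); (NULL, 22); (NULL, 27); (NULL, 37); (NULL, 38); (NULL, 44); (NULL, 51)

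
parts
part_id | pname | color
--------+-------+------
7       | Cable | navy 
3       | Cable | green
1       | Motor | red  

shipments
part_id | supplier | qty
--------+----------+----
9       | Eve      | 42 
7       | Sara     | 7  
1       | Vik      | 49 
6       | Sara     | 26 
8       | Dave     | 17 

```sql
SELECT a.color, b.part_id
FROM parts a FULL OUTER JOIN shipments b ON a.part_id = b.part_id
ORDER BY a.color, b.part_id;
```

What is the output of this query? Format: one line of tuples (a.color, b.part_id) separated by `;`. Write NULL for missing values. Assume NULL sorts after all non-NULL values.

(green, NULL); (navy, 7); (red, 1); (NULL, 6); (NULL, 8); (NULL, 9)

FULL OUTER JOIN keeps every row from both sides; unmatched rows get NULL for the other side's columns.
Matching on a.part_id = b.part_id.
- part_id=7: 1 matching b row(s), so 1 row(s) emitted.
- part_id=3: no b row matches, row kept with b columns NULL.
- part_id=1: 1 matching b row(s), so 1 row(s) emitted.
- 3 row(s) from b found no a partner → padded with NULL.
After projecting and ordering:
a.color | b.part_id
green | NULL
navy | 7
red | 1
NULL | 6
NULL | 8
NULL | 9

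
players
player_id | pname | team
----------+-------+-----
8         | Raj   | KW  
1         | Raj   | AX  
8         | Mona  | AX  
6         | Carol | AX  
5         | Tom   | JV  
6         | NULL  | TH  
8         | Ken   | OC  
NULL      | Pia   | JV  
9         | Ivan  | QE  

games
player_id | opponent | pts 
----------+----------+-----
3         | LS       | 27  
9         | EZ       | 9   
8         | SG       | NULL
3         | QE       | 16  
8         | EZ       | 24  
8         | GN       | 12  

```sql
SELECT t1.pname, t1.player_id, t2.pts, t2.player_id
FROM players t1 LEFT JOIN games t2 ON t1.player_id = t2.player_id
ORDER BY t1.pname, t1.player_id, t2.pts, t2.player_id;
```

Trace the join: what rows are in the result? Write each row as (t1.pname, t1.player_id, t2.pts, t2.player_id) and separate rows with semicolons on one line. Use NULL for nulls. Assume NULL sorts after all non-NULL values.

(Carol, 6, NULL, NULL); (Ivan, 9, 9, 9); (Ken, 8, 12, 8); (Ken, 8, 24, 8); (Ken, 8, NULL, 8); (Mona, 8, 12, 8); (Mona, 8, 24, 8); (Mona, 8, NULL, 8); (Pia, NULL, NULL, NULL); (Raj, 1, NULL, NULL); (Raj, 8, 12, 8); (Raj, 8, 24, 8); (Raj, 8, NULL, 8); (Tom, 5, NULL, NULL); (NULL, 6, NULL, NULL)

LEFT JOIN keeps every row from `players`; unmatched rows get NULL for `games`'s columns.
Matching on t1.player_id = t2.player_id. A NULL in a compared column never satisfies the condition.
Matched pairs: 10; unmatched t1 rows kept: 5.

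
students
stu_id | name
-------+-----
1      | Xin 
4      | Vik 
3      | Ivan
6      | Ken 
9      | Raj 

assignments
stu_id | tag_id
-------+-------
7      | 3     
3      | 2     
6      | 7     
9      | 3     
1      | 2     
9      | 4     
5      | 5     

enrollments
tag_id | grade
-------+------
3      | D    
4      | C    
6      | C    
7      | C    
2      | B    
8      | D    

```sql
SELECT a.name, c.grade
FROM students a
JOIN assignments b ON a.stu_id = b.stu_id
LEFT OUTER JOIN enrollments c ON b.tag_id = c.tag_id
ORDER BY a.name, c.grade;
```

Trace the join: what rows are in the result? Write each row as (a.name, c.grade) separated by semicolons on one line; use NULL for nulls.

(Ivan, B); (Ken, C); (Raj, C); (Raj, D); (Xin, B)

Step 1 — a INNER JOIN b on stu_id → 5 row(s).
Then LEFT JOIN `enrollments c` on tag_id: each of those 5 rows is kept; rows whose b.tag_id has no match in c get NULL for c's columns.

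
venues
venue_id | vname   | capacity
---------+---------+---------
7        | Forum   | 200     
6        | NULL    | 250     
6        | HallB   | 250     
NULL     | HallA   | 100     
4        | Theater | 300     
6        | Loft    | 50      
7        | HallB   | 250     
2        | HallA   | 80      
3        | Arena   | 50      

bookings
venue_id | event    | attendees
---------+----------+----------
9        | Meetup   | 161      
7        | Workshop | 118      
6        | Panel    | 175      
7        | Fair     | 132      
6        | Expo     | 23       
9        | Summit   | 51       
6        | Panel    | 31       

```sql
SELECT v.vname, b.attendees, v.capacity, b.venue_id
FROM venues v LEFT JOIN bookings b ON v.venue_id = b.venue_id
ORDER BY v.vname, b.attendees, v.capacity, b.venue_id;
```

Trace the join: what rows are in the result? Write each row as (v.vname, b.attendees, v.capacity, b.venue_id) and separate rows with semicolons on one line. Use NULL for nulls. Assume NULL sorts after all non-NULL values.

(Arena, NULL, 50, NULL); (Forum, 118, 200, 7); (Forum, 132, 200, 7); (HallA, NULL, 80, NULL); (HallA, NULL, 100, NULL); (HallB, 23, 250, 6); (HallB, 31, 250, 6); (HallB, 118, 250, 7); (HallB, 132, 250, 7); (HallB, 175, 250, 6); (Loft, 23, 50, 6); (Loft, 31, 50, 6); (Loft, 175, 50, 6); (Theater, NULL, 300, NULL); (NULL, 23, 250, 6); (NULL, 31, 250, 6); (NULL, 175, 250, 6)

LEFT JOIN keeps every row from `venues`; unmatched rows get NULL for `bookings`'s columns.
Matching on v.venue_id = b.venue_id. A NULL in a compared column never satisfies the condition.
Matched pairs: 13; unmatched v rows kept: 4.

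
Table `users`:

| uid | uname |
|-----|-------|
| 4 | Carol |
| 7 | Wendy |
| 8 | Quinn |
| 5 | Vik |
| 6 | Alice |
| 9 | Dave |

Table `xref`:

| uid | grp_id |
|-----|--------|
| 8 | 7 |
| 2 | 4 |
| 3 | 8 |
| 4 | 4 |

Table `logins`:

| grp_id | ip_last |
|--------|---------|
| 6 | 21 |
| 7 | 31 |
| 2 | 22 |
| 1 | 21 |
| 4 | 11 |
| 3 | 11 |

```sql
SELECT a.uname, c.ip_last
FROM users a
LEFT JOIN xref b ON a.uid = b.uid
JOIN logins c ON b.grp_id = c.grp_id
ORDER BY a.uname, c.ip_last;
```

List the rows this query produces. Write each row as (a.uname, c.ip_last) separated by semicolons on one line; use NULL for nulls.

(Carol, 11); (Quinn, 31)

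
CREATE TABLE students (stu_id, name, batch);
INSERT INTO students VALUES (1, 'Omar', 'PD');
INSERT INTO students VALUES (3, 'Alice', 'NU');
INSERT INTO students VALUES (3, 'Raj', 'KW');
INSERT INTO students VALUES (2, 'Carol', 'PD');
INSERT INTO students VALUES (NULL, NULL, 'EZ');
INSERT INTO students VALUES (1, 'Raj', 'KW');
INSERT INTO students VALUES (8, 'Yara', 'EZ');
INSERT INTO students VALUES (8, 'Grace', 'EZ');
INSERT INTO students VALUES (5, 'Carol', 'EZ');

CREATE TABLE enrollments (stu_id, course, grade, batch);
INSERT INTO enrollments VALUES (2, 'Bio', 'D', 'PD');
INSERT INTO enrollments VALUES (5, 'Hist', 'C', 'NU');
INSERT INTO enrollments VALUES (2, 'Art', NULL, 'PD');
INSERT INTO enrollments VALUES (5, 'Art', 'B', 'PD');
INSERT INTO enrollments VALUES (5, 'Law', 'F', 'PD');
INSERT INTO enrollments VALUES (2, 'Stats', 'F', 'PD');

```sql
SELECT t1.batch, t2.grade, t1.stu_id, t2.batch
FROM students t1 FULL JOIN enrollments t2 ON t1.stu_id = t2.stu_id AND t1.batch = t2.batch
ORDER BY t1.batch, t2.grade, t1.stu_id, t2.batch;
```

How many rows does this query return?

14

FULL OUTER JOIN keeps every row from both sides; unmatched rows get NULL for the other side's columns.
Matching on t1.stu_id = t2.stu_id AND t1.batch = t2.batch. A NULL in a compared column never satisfies the condition.
Matched pairs: 3; unmatched t1 rows kept: 8; unmatched t2 rows kept: 3.
Total: 3 matched + 11 padded = 14 rows.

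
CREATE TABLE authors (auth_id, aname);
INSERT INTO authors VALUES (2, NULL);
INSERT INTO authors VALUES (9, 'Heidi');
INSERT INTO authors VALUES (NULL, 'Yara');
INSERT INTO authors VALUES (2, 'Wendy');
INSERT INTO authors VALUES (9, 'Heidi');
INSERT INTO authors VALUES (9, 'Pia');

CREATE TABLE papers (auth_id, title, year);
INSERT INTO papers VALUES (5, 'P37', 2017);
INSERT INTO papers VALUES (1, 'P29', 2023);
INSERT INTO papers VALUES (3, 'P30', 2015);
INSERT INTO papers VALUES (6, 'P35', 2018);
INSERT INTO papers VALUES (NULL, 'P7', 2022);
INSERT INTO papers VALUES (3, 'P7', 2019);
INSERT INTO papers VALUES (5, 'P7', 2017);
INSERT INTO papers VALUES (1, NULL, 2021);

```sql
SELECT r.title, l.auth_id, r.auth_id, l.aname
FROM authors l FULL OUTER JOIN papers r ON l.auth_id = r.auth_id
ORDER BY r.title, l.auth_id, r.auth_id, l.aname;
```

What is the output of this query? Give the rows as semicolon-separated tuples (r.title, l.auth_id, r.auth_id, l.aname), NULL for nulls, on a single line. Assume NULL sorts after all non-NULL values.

FULL OUTER JOIN keeps every row from both sides; unmatched rows get NULL for the other side's columns.
Matching on l.auth_id = r.auth_id. A NULL in a compared column never satisfies the condition.
Matched pairs: 0; unmatched l rows kept: 6; unmatched r rows kept: 8.

(P29, NULL, 1, NULL); (P30, NULL, 3, NULL); (P35, NULL, 6, NULL); (P37, NULL, 5, NULL); (P7, NULL, 3, NULL); (P7, NULL, 5, NULL); (P7, NULL, NULL, NULL); (NULL, 2, NULL, Wendy); (NULL, 2, NULL, NULL); (NULL, 9, NULL, Heidi); (NULL, 9, NULL, Heidi); (NULL, 9, NULL, Pia); (NULL, NULL, 1, NULL); (NULL, NULL, NULL, Yara)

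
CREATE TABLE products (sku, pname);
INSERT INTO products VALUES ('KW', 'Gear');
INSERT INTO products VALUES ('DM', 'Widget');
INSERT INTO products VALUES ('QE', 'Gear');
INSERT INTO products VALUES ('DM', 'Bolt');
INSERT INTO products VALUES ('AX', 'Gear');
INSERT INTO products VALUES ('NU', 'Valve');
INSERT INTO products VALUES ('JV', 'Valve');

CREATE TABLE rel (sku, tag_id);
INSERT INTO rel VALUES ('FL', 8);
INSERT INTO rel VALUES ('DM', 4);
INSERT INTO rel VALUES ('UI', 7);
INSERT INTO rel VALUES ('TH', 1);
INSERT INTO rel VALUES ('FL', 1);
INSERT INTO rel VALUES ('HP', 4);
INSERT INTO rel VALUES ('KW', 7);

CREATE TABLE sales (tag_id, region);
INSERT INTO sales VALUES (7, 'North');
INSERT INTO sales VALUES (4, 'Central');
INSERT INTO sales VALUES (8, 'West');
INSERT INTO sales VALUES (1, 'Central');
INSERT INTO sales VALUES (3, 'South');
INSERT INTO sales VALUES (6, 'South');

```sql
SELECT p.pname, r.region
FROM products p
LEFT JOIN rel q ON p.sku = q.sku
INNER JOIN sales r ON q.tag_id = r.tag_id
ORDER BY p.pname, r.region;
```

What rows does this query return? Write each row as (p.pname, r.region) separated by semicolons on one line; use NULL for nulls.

(Bolt, Central); (Gear, North); (Widget, Central)

Step 1 — p LEFT JOIN q on sku → 7 row(s).
Then INNER JOIN `sales r` on tag_id: keep only rows whose q.tag_id appears in r.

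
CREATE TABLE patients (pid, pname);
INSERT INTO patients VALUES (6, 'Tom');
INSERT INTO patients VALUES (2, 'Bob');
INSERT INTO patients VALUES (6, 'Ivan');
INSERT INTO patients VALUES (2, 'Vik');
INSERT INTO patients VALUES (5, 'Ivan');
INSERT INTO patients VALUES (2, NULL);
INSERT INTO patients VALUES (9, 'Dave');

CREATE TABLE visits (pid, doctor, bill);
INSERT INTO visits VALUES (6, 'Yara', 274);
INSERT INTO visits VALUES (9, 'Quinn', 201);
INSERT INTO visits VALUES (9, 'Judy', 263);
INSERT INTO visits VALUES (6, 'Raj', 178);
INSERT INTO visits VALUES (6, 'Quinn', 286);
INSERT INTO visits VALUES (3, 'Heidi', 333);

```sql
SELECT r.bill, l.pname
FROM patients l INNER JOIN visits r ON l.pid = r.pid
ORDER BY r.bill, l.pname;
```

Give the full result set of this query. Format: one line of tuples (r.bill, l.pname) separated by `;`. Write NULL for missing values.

(178, Ivan); (178, Tom); (201, Dave); (263, Dave); (274, Ivan); (274, Tom); (286, Ivan); (286, Tom)

INNER JOIN keeps only pairs where the ON condition holds.
Matching on l.pid = r.pid.
- l[0] pid=6 → 3 match(es) in r → 3 row(s).
- l[1] pid=2 → no match; dropped.
- l[2] pid=6 → 3 match(es) in r → 3 row(s).
- l[3] pid=2 → no match; dropped.
- l[4] pid=5 → no match; dropped.
- l[5] pid=2 → no match; dropped.
- l[6] pid=9 → 2 match(es) in r → 2 row(s).
After projecting and ordering:
r.bill | l.pname
178 | Ivan
178 | Tom
201 | Dave
263 | Dave
274 | Ivan
274 | Tom
286 | Ivan
286 | Tom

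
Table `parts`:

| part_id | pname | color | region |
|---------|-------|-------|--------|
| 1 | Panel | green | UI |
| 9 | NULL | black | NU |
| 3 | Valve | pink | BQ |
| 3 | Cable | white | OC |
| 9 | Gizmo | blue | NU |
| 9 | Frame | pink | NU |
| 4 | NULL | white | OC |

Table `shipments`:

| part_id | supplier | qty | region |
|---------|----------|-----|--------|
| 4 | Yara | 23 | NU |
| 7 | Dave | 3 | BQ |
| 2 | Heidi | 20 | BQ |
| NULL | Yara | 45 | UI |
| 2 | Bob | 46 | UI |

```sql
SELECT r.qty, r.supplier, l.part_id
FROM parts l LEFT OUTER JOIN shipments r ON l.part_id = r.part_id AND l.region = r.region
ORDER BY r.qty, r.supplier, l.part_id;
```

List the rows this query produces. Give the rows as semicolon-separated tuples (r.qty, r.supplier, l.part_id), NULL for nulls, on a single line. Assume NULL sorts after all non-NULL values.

(NULL, NULL, 1); (NULL, NULL, 3); (NULL, NULL, 3); (NULL, NULL, 4); (NULL, NULL, 9); (NULL, NULL, 9); (NULL, NULL, 9)

LEFT JOIN keeps every row from `parts`; unmatched rows get NULL for `shipments`'s columns.
Matching on l.part_id = r.part_id AND l.region = r.region. A NULL in a compared column never satisfies the condition.
- l row (part_id=1, region=UI): no match → kept, r columns NULL.
- l row (part_id=9, region=NU): no match → kept, r columns NULL.
- l row (part_id=3, region=BQ): no match → kept, r columns NULL.
- l row (part_id=3, region=OC): no match → kept, r columns NULL.
- l row (part_id=9, region=NU): no match → kept, r columns NULL.
- l row (part_id=9, region=NU): no match → kept, r columns NULL.
- l row (part_id=4, region=OC): no match → kept, r columns NULL.
After projecting and ordering:
r.qty | r.supplier | l.part_id
NULL | NULL | 1
NULL | NULL | 3
NULL | NULL | 3
NULL | NULL | 4
NULL | NULL | 9
NULL | NULL | 9
NULL | NULL | 9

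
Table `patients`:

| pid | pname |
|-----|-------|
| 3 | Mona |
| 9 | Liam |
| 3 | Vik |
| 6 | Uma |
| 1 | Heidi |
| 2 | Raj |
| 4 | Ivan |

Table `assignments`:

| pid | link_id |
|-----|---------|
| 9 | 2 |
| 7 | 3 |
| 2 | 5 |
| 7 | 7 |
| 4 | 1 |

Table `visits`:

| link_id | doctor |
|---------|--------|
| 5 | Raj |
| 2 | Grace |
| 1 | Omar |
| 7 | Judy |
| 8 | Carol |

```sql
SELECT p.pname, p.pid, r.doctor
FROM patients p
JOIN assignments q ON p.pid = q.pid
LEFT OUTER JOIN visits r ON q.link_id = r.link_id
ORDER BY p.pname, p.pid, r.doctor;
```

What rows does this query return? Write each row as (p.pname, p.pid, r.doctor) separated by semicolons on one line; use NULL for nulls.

Evaluate left to right. First `patients p INNER JOIN assignments q` on pid: 3 row(s).
Then LEFT JOIN `visits r` on link_id: each of those 3 rows is kept; rows whose q.link_id has no match in r get NULL for r's columns.

(Ivan, 4, Omar); (Liam, 9, Grace); (Raj, 2, Raj)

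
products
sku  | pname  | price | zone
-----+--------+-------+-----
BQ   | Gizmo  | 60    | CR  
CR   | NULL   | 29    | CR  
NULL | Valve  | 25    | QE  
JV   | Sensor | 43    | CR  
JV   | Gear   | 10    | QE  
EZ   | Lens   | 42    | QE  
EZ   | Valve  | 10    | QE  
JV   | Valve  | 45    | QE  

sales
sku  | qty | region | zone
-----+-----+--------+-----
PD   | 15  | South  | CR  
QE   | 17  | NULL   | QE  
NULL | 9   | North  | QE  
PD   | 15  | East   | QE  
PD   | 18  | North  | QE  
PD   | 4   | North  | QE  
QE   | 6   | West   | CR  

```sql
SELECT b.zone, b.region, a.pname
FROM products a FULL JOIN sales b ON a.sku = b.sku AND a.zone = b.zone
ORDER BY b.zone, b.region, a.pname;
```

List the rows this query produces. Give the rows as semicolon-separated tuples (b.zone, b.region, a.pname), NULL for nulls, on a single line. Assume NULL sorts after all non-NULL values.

(CR, South, NULL); (CR, West, NULL); (QE, East, NULL); (QE, North, NULL); (QE, North, NULL); (QE, North, NULL); (QE, NULL, NULL); (NULL, NULL, Gear); (NULL, NULL, Gizmo); (NULL, NULL, Lens); (NULL, NULL, Sensor); (NULL, NULL, Valve); (NULL, NULL, Valve); (NULL, NULL, Valve); (NULL, NULL, NULL)

FULL OUTER JOIN keeps every row from both sides; unmatched rows get NULL for the other side's columns.
Matching on a.sku = b.sku AND a.zone = b.zone. A NULL in a compared column never satisfies the condition.
- a (sku=BQ, zone=CR) has no partner → padded with NULL.
- a (sku=CR, zone=CR) has no partner → padded with NULL.
- a (sku=NULL, zone=QE) has no partner → padded with NULL.
- a (sku=JV, zone=CR) has no partner → padded with NULL.
- a (sku=JV, zone=QE) has no partner → padded with NULL.
- a (sku=EZ, zone=QE) has no partner → padded with NULL.
- a (sku=EZ, zone=QE) has no partner → padded with NULL.
- a (sku=JV, zone=QE) has no partner → padded with NULL.
- 7 row(s) from b found no a partner → padded with NULL.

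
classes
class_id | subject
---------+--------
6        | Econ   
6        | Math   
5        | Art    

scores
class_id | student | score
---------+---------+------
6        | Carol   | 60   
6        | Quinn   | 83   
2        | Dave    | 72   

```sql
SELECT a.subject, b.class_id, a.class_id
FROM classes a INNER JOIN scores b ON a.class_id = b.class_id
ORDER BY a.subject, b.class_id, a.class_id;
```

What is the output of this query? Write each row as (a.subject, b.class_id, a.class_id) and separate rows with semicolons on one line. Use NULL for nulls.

INNER JOIN keeps only pairs where the ON condition holds.
Matching on a.class_id = b.class_id.
- a (class_id=6) pairs with 2 row(s) of b.
- a (class_id=6) pairs with 2 row(s) of b.
- a (class_id=5) has no partner → excluded.
After projecting and ordering:
a.subject | b.class_id | a.class_id
Econ | 6 | 6
Econ | 6 | 6
Math | 6 | 6
Math | 6 | 6

(Econ, 6, 6); (Econ, 6, 6); (Math, 6, 6); (Math, 6, 6)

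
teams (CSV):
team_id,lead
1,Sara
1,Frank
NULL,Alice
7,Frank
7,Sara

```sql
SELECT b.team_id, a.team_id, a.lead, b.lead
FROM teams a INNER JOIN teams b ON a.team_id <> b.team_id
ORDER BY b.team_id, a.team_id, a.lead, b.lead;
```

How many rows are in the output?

INNER JOIN keeps only pairs where the ON condition holds.
Matching on a.team_id <> b.team_id. A NULL in a compared column never satisfies the condition.
Matched pairs: 8.
Total: 8 rows.

8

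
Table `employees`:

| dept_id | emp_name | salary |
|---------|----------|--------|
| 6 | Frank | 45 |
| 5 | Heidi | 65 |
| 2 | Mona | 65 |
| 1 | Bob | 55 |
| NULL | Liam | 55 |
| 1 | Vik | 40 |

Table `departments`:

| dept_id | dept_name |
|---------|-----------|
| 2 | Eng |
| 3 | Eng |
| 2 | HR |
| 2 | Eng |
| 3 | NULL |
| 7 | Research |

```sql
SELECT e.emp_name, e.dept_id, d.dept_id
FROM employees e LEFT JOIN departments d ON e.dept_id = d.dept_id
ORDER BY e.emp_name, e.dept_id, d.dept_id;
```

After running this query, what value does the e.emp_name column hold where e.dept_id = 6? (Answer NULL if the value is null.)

LEFT JOIN keeps every row from `employees`; unmatched rows get NULL for `departments`'s columns.
Matching on e.dept_id = d.dept_id. A NULL in a compared column never satisfies the condition.
Matched pairs: 3; unmatched e rows kept: 5.

Frank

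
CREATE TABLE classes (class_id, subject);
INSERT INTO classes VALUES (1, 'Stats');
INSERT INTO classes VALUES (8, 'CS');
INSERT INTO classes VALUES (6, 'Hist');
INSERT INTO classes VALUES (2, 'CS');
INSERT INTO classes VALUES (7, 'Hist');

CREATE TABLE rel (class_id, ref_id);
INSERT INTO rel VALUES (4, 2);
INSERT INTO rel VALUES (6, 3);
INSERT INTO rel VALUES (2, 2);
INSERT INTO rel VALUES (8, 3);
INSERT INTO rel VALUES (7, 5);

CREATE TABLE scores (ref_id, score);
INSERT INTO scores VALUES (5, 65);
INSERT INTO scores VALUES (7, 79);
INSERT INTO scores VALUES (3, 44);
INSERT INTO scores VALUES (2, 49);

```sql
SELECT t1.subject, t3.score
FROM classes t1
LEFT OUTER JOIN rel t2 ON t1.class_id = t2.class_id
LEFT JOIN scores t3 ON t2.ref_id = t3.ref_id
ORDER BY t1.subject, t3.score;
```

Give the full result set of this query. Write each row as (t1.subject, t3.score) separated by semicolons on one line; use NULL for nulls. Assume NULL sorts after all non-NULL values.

(CS, 44); (CS, 49); (Hist, 44); (Hist, 65); (Stats, NULL)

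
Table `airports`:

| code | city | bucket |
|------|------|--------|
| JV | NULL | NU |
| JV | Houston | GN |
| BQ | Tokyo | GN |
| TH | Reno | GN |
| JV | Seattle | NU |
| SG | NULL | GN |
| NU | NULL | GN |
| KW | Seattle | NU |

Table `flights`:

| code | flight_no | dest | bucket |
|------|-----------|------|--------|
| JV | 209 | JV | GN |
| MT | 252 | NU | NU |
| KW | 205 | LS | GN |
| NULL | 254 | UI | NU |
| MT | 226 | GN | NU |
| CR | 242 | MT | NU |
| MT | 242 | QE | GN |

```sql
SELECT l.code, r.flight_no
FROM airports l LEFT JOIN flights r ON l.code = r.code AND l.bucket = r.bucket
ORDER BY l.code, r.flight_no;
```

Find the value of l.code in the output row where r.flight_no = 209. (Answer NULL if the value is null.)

JV

LEFT JOIN keeps every row from `airports`; unmatched rows get NULL for `flights`'s columns.
Matching on l.code = r.code AND l.bucket = r.bucket. A NULL in a compared column never satisfies the condition.
- code=JV, bucket=NU: no r row matches, row kept with r columns NULL.
- code=JV, bucket=GN: 1 matching r row(s), so 1 row(s) emitted.
- code=BQ, bucket=GN: no r row matches, row kept with r columns NULL.
- code=TH, bucket=GN: no r row matches, row kept with r columns NULL.
- code=JV, bucket=NU: no r row matches, row kept with r columns NULL.
- code=SG, bucket=GN: no r row matches, row kept with r columns NULL.
- code=NU, bucket=GN: no r row matches, row kept with r columns NULL.
- code=KW, bucket=NU: no r row matches, row kept with r columns NULL.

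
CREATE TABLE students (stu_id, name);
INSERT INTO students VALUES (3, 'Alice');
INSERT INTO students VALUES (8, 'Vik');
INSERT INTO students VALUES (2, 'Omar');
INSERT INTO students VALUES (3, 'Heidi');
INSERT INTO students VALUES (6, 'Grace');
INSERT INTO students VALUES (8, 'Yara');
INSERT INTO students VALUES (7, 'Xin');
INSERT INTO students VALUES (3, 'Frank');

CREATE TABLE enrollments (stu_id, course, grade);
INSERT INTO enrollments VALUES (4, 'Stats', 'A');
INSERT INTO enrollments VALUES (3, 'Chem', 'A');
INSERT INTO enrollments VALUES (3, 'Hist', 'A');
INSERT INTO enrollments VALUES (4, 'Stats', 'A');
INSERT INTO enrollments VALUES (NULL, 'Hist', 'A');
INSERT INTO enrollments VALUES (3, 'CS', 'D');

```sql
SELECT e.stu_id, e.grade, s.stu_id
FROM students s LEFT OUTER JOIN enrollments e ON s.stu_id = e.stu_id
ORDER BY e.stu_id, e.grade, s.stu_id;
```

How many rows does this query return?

LEFT JOIN keeps every row from `students`; unmatched rows get NULL for `enrollments`'s columns.
Matching on s.stu_id = e.stu_id. A NULL in a compared column never satisfies the condition.
- s[0] stu_id=3 → 3 match(es) in e → 3 row(s).
- s[1] stu_id=8 → no match; kept with NULLs on the e side.
- s[2] stu_id=2 → no match; kept with NULLs on the e side.
- s[3] stu_id=3 → 3 match(es) in e → 3 row(s).
- s[4] stu_id=6 → no match; kept with NULLs on the e side.
- s[5] stu_id=8 → no match; kept with NULLs on the e side.
- s[6] stu_id=7 → no match; kept with NULLs on the e side.
- s[7] stu_id=3 → 3 match(es) in e → 3 row(s).
Total: 9 matched + 5 padded = 14 rows.

14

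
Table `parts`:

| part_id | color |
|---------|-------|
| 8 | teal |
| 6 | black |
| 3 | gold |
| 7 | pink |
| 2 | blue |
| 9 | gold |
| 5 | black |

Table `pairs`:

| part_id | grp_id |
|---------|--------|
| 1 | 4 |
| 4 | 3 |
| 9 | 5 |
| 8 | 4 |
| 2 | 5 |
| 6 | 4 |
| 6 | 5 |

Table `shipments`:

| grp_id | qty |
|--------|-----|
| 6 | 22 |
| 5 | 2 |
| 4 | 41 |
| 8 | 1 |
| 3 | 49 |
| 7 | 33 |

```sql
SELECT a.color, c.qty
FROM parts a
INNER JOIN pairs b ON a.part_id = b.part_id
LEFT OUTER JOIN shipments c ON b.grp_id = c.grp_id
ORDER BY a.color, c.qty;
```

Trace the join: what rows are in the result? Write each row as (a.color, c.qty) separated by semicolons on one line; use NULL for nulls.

Joins associate left-to-right: parts INNER JOIN pairs on part_id gives 5 intermediate row(s).
Then LEFT JOIN `shipments c` on grp_id: each of those 5 rows is kept; rows whose b.grp_id has no match in c get NULL for c's columns.

(black, 2); (black, 41); (blue, 2); (gold, 2); (teal, 41)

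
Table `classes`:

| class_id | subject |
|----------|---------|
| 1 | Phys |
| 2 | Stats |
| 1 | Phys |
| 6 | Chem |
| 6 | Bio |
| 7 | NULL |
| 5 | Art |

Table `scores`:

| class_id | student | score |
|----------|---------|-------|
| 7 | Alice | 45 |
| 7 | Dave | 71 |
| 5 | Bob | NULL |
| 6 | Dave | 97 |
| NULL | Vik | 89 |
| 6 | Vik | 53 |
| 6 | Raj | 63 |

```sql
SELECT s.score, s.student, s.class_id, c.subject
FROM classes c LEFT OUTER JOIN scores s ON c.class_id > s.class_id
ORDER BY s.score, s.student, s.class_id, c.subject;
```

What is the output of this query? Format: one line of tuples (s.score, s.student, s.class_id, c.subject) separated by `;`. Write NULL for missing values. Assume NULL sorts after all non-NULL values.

LEFT JOIN keeps every row from `classes`; unmatched rows get NULL for `scores`'s columns.
Matching on c.class_id > s.class_id. A NULL in a compared column never satisfies the condition.
- c (class_id=1) has no partner → padded with NULL.
- c (class_id=2) has no partner → padded with NULL.
- c (class_id=1) has no partner → padded with NULL.
- c (class_id=6) pairs with 1 row(s) of s.
- c (class_id=6) pairs with 1 row(s) of s.
- c (class_id=7) pairs with 4 row(s) of s.
- c (class_id=5) has no partner → padded with NULL.
After projecting and ordering:
s.score | s.student | s.class_id | c.subject
53 | Vik | 6 | NULL
63 | Raj | 6 | NULL
97 | Dave | 6 | NULL
NULL | Bob | 5 | Bio
NULL | Bob | 5 | Chem
NULL | Bob | 5 | NULL
NULL | NULL | NULL | Art
NULL | NULL | NULL | Phys
NULL | NULL | NULL | Phys
NULL | NULL | NULL | Stats

(53, Vik, 6, NULL); (63, Raj, 6, NULL); (97, Dave, 6, NULL); (NULL, Bob, 5, Bio); (NULL, Bob, 5, Chem); (NULL, Bob, 5, NULL); (NULL, NULL, NULL, Art); (NULL, NULL, NULL, Phys); (NULL, NULL, NULL, Phys); (NULL, NULL, NULL, Stats)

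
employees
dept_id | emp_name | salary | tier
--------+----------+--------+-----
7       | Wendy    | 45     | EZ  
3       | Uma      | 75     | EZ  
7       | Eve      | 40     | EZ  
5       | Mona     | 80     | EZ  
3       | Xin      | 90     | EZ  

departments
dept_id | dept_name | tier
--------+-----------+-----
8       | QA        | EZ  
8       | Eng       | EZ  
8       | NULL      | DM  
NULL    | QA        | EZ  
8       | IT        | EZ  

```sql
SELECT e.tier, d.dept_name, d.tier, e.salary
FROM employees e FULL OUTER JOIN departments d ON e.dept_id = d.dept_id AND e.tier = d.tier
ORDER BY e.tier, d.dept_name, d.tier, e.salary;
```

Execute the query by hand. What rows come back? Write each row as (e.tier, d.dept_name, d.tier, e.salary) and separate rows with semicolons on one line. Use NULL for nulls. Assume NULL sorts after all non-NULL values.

FULL OUTER JOIN keeps every row from both sides; unmatched rows get NULL for the other side's columns.
Matching on e.dept_id = d.dept_id AND e.tier = d.tier. A NULL in a compared column never satisfies the condition.
Matched pairs: 0; unmatched e rows kept: 5; unmatched d rows kept: 5.

(EZ, NULL, NULL, 40); (EZ, NULL, NULL, 45); (EZ, NULL, NULL, 75); (EZ, NULL, NULL, 80); (EZ, NULL, NULL, 90); (NULL, Eng, EZ, NULL); (NULL, IT, EZ, NULL); (NULL, QA, EZ, NULL); (NULL, QA, EZ, NULL); (NULL, NULL, DM, NULL)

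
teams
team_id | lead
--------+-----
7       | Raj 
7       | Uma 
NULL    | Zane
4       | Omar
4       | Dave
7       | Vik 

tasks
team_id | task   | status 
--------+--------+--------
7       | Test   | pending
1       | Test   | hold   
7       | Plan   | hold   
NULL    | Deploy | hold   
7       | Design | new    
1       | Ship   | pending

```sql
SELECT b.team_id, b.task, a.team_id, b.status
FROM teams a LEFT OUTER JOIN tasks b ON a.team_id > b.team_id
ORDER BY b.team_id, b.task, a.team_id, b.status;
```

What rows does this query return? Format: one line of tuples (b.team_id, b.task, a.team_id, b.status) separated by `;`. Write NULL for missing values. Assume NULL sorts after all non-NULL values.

LEFT JOIN keeps every row from `teams`; unmatched rows get NULL for `tasks`'s columns.
Matching on a.team_id > b.team_id. A NULL in a compared column never satisfies the condition.
Matched pairs: 10; unmatched a rows kept: 1.

(1, Ship, 4, pending); (1, Ship, 4, pending); (1, Ship, 7, pending); (1, Ship, 7, pending); (1, Ship, 7, pending); (1, Test, 4, hold); (1, Test, 4, hold); (1, Test, 7, hold); (1, Test, 7, hold); (1, Test, 7, hold); (NULL, NULL, NULL, NULL)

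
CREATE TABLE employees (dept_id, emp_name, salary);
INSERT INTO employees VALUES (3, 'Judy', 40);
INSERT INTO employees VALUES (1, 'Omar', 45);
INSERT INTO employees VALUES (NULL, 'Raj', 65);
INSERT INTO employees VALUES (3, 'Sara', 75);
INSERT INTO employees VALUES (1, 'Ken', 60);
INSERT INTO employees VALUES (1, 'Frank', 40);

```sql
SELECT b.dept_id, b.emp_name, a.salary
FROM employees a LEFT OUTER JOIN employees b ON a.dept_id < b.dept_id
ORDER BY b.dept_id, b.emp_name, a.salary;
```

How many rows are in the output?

9

LEFT JOIN keeps every row from `employees a`; unmatched rows get NULL for `employees b`'s columns.
Matching on a.dept_id < b.dept_id. A NULL in a compared column never satisfies the condition.
- dept_id=3: no b row matches, row kept with b columns NULL.
- dept_id=1: 2 matching b row(s), so 2 row(s) emitted.
- dept_id=NULL: no b row matches, row kept with b columns NULL.
- dept_id=3: no b row matches, row kept with b columns NULL.
- dept_id=1: 2 matching b row(s), so 2 row(s) emitted.
- dept_id=1: 2 matching b row(s), so 2 row(s) emitted.
Total: 6 matched + 3 padded = 9 rows.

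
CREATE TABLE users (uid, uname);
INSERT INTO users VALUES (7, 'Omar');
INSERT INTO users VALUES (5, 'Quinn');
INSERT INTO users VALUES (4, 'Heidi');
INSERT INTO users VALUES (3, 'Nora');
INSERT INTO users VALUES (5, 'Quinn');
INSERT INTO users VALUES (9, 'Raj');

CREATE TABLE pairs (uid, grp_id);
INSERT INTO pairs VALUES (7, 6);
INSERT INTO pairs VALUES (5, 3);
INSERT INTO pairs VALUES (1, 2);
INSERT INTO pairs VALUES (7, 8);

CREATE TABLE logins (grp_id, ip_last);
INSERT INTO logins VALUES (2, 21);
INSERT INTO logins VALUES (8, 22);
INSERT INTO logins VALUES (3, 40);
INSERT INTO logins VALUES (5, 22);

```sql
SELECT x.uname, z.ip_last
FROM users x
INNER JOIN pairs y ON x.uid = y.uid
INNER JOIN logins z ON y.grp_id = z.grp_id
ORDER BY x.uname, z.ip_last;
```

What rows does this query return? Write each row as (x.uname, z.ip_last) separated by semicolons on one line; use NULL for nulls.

Step 1 — x INNER JOIN y on uid → 4 row(s).
Then INNER JOIN `logins z` on grp_id: keep only rows whose y.grp_id appears in z.

(Omar, 22); (Quinn, 40); (Quinn, 40)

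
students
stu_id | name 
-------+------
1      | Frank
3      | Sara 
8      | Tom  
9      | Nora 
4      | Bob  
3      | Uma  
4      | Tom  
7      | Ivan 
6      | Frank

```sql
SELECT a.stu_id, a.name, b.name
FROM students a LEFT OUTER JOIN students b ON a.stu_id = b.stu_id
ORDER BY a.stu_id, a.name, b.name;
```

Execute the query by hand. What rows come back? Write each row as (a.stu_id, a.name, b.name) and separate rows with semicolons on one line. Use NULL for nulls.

(1, Frank, Frank); (3, Sara, Sara); (3, Sara, Uma); (3, Uma, Sara); (3, Uma, Uma); (4, Bob, Bob); (4, Bob, Tom); (4, Tom, Bob); (4, Tom, Tom); (6, Frank, Frank); (7, Ivan, Ivan); (8, Tom, Tom); (9, Nora, Nora)

LEFT JOIN keeps every row from `students a`; unmatched rows get NULL for `students b`'s columns.
Matching on a.stu_id = b.stu_id.
Matched pairs: 13; unmatched a rows kept: 0.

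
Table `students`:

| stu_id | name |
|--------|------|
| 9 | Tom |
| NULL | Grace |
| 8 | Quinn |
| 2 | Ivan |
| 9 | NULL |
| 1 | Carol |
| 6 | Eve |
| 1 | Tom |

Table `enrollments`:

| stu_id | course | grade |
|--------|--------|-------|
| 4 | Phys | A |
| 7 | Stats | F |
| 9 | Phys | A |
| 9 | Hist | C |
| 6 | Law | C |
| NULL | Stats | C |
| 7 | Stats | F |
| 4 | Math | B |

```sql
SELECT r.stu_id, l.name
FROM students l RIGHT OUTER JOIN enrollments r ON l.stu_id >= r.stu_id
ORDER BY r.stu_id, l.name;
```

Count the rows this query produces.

23

RIGHT JOIN keeps every row from `enrollments`; unmatched rows get NULL for `students`'s columns.
Matching on l.stu_id >= r.stu_id. A NULL in a compared column never satisfies the condition.
Matched pairs: 22; unmatched r rows kept: 1.
Total: 22 matched + 1 padded = 23 rows.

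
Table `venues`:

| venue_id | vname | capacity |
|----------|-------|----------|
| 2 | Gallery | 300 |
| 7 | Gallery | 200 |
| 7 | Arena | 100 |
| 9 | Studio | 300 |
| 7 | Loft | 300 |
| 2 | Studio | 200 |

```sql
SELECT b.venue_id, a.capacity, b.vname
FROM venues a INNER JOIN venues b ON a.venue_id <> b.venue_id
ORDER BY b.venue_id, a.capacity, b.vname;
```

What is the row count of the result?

22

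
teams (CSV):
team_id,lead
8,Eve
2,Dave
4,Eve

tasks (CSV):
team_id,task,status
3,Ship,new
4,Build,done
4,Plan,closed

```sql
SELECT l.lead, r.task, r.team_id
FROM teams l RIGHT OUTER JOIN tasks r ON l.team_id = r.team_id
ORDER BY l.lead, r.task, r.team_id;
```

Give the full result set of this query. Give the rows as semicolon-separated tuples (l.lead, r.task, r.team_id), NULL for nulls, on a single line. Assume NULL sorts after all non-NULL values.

(Eve, Build, 4); (Eve, Plan, 4); (NULL, Ship, 3)

RIGHT JOIN keeps every row from `tasks`; unmatched rows get NULL for `teams`'s columns.
Matching on l.team_id = r.team_id.
- l[0] team_id=8 → no match.
- l[1] team_id=2 → no match.
- l[2] team_id=4 → 2 match(es) in r → 2 row(s).
- plus 1 unmatched r row(s), each kept with NULL l columns.
After projecting and ordering:
l.lead | r.task | r.team_id
Eve | Build | 4
Eve | Plan | 4
NULL | Ship | 3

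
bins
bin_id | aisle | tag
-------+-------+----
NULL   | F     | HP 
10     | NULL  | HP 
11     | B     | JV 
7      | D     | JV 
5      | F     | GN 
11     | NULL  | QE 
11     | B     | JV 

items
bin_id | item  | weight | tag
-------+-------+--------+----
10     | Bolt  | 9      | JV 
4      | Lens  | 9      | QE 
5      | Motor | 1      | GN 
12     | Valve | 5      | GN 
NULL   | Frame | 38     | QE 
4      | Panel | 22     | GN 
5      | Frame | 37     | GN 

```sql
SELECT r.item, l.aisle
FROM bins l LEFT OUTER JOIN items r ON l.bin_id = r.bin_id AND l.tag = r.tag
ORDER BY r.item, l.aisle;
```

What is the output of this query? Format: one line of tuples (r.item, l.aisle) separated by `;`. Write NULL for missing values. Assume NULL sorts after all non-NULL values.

(Frame, F); (Motor, F); (NULL, B); (NULL, B); (NULL, D); (NULL, F); (NULL, NULL); (NULL, NULL)

LEFT JOIN keeps every row from `bins`; unmatched rows get NULL for `items`'s columns.
Matching on l.bin_id = r.bin_id AND l.tag = r.tag. A NULL in a compared column never satisfies the condition.
- l row (bin_id=NULL, tag=HP): no match → kept, r columns NULL.
- l row (bin_id=10, tag=HP): no match → kept, r columns NULL.
- l row (bin_id=11, tag=JV): no match → kept, r columns NULL.
- l row (bin_id=7, tag=JV): no match → kept, r columns NULL.
- l row (bin_id=5, tag=GN): matches 2 r row(s) → 2 output row(s).
- l row (bin_id=11, tag=QE): no match → kept, r columns NULL.
- l row (bin_id=11, tag=JV): no match → kept, r columns NULL.
After projecting and ordering:
r.item | l.aisle
Frame | F
Motor | F
NULL | B
NULL | B
NULL | D
NULL | F
NULL | NULL
NULL | NULL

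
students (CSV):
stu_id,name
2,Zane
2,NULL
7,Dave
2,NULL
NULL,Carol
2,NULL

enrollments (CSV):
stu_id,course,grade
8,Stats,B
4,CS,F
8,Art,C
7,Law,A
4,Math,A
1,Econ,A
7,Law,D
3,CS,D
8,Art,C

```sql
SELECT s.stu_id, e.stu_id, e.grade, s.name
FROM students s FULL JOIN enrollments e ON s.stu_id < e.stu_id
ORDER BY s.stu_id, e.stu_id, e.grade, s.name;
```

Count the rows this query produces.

FULL OUTER JOIN keeps every row from both sides; unmatched rows get NULL for the other side's columns.
Matching on s.stu_id < e.stu_id. A NULL in a compared column never satisfies the condition.
- stu_id=2: 8 matching e row(s), so 8 row(s) emitted.
- stu_id=2: 8 matching e row(s), so 8 row(s) emitted.
- stu_id=7: 3 matching e row(s), so 3 row(s) emitted.
- stu_id=2: 8 matching e row(s), so 8 row(s) emitted.
- stu_id=NULL: no e row matches, row kept with e columns NULL.
- stu_id=2: 8 matching e row(s), so 8 row(s) emitted.
- plus 1 unmatched e row(s), each kept with NULL s columns.
Total: 35 matched + 2 padded = 37 rows.

37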